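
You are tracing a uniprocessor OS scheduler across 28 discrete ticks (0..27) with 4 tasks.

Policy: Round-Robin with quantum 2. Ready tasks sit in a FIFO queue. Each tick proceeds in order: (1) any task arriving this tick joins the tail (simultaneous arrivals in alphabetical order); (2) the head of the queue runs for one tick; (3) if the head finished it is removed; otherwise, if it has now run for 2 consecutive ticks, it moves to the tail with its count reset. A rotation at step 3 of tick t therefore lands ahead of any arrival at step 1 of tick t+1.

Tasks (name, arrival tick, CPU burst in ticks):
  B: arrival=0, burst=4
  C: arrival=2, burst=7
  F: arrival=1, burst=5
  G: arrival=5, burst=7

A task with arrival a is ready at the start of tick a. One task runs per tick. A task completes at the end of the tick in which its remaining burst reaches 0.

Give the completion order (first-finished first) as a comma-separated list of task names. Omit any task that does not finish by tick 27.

t=0: queue=[B] q_used=0 → run B
t=1: queue=[B,F] q_used=1 → run B
t=2: queue=[F,B,C] q_used=0 → run F
t=3: queue=[F,B,C] q_used=1 → run F
t=4: queue=[B,C,F] q_used=0 → run B
t=5: queue=[B,C,F,G] q_used=1 → run B
t=6: queue=[C,F,G] q_used=0 → run C
t=7: queue=[C,F,G] q_used=1 → run C
t=8: queue=[F,G,C] q_used=0 → run F
t=9: queue=[F,G,C] q_used=1 → run F
t=10: queue=[G,C,F] q_used=0 → run G
t=11: queue=[G,C,F] q_used=1 → run G
t=12: queue=[C,F,G] q_used=0 → run C
t=13: queue=[C,F,G] q_used=1 → run C
t=14: queue=[F,G,C] q_used=0 → run F
t=15: queue=[G,C] q_used=0 → run G
t=16: queue=[G,C] q_used=1 → run G
t=17: queue=[C,G] q_used=0 → run C
t=18: queue=[C,G] q_used=1 → run C
t=19: queue=[G,C] q_used=0 → run G
t=20: queue=[G,C] q_used=1 → run G
t=21: queue=[C,G] q_used=0 → run C
t=22: queue=[G] q_used=0 → run G
t=23: (idle)
t=24: (idle)
t=25: (idle)
t=26: (idle)
t=27: (idle)

completion order = B, F, C, G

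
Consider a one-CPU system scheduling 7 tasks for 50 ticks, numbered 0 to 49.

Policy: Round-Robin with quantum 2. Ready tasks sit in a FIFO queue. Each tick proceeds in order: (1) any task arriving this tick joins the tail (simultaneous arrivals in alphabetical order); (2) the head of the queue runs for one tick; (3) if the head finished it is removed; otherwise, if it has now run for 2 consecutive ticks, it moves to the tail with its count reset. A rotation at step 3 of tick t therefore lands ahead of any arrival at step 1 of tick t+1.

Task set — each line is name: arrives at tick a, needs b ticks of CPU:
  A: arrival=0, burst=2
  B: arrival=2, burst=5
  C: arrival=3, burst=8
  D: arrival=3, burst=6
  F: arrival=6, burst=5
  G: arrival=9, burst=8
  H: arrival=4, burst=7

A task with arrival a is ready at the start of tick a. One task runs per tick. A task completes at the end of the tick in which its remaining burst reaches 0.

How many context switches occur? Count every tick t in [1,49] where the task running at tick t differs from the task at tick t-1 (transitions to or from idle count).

context switches = 22

t=0: queue=[A] q_used=0 → run A
t=1: queue=[A] q_used=1 → run A
t=2: queue=[B] q_used=0 → run B
t=3: queue=[B,C,D] q_used=1 → run B
t=4: queue=[C,D,B,H] q_used=0 → run C
t=5: queue=[C,D,B,H] q_used=1 → run C
t=6: queue=[D,B,H,C,F] q_used=0 → run D
t=7: queue=[D,B,H,C,F] q_used=1 → run D
t=8: queue=[B,H,C,F,D] q_used=0 → run B
t=9: queue=[B,H,C,F,D,G] q_used=1 → run B
t=10: queue=[H,C,F,D,G,B] q_used=0 → run H
t=11: queue=[H,C,F,D,G,B] q_used=1 → run H
t=12: queue=[C,F,D,G,B,H] q_used=0 → run C
t=13: queue=[C,F,D,G,B,H] q_used=1 → run C
t=14: queue=[F,D,G,B,H,C] q_used=0 → run F
t=15: queue=[F,D,G,B,H,C] q_used=1 → run F
t=16: queue=[D,G,B,H,C,F] q_used=0 → run D
t=17: queue=[D,G,B,H,C,F] q_used=1 → run D
t=18: queue=[G,B,H,C,F,D] q_used=0 → run G
t=19: queue=[G,B,H,C,F,D] q_used=1 → run G
t=20: queue=[B,H,C,F,D,G] q_used=0 → run B
t=21: queue=[H,C,F,D,G] q_used=0 → run H
t=22: queue=[H,C,F,D,G] q_used=1 → run H
t=23: queue=[C,F,D,G,H] q_used=0 → run C
t=24: queue=[C,F,D,G,H] q_used=1 → run C
t=25: queue=[F,D,G,H,C] q_used=0 → run F
t=26: queue=[F,D,G,H,C] q_used=1 → run F
t=27: queue=[D,G,H,C,F] q_used=0 → run D
t=28: queue=[D,G,H,C,F] q_used=1 → run D
t=29: queue=[G,H,C,F] q_used=0 → run G
t=30: queue=[G,H,C,F] q_used=1 → run G
t=31: queue=[H,C,F,G] q_used=0 → run H
t=32: queue=[H,C,F,G] q_used=1 → run H
t=33: queue=[C,F,G,H] q_used=0 → run C
t=34: queue=[C,F,G,H] q_used=1 → run C
t=35: queue=[F,G,H] q_used=0 → run F
t=36: queue=[G,H] q_used=0 → run G
t=37: queue=[G,H] q_used=1 → run G
t=38: queue=[H,G] q_used=0 → run H
t=39: queue=[G] q_used=0 → run G
t=40: queue=[G] q_used=1 → run G
t=41: (idle)
t=42: (idle)
t=43: (idle)
t=44: (idle)
t=45: (idle)
t=46: (idle)
t=47: (idle)
t=48: (idle)
t=49: (idle)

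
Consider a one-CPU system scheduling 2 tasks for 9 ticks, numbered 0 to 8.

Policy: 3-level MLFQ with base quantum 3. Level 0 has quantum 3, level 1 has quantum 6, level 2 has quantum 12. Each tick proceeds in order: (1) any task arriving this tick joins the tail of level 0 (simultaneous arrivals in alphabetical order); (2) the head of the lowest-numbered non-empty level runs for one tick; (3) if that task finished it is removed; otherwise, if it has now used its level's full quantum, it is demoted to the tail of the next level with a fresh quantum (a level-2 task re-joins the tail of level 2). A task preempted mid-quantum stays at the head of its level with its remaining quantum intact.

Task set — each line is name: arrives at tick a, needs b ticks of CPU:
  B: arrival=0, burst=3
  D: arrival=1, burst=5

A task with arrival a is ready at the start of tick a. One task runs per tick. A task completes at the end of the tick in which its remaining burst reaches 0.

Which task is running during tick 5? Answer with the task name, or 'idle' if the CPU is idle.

t=0: L0/L1/L2 = B/-/- → run B
t=1: L0/L1/L2 = BD/-/- → run B
t=2: L0/L1/L2 = BD/-/- → run B
t=3: L0/L1/L2 = D/-/- → run D
t=4: L0/L1/L2 = D/-/- → run D
t=5: L0/L1/L2 = D/-/- → run D
t=6: L0/L1/L2 = -/D/- → run D
t=7: L0/L1/L2 = -/D/- → run D
t=8: (idle)

running at tick 5 = D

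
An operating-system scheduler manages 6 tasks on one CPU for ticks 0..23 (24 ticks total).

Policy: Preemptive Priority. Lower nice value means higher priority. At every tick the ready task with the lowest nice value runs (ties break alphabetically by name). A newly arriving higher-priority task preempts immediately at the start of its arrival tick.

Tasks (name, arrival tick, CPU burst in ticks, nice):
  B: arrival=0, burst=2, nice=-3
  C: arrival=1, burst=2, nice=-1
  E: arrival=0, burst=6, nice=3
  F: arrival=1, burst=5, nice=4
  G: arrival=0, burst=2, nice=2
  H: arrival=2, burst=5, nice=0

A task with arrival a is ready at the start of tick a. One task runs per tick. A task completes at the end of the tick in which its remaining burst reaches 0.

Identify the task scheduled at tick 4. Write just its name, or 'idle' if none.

t=0: ready={B,E,G} → run B
t=1: ready={B,C,E,F,G} → run B
t=2: ready={C,E,F,G,H} → run C
t=3: ready={C,E,F,G,H} → run C
t=4: ready={E,F,G,H} → run H
t=5: ready={E,F,G,H} → run H
t=6: ready={E,F,G,H} → run H
t=7: ready={E,F,G,H} → run H
t=8: ready={E,F,G,H} → run H
t=9: ready={E,F,G} → run G
t=10: ready={E,F,G} → run G
t=11: ready={E,F} → run E
t=12: ready={E,F} → run E
t=13: ready={E,F} → run E
t=14: ready={E,F} → run E
t=15: ready={E,F} → run E
t=16: ready={E,F} → run E
t=17: ready={F} → run F
t=18: ready={F} → run F
t=19: ready={F} → run F
t=20: ready={F} → run F
t=21: ready={F} → run F
t=22: (idle)
t=23: (idle)

running at tick 4 = H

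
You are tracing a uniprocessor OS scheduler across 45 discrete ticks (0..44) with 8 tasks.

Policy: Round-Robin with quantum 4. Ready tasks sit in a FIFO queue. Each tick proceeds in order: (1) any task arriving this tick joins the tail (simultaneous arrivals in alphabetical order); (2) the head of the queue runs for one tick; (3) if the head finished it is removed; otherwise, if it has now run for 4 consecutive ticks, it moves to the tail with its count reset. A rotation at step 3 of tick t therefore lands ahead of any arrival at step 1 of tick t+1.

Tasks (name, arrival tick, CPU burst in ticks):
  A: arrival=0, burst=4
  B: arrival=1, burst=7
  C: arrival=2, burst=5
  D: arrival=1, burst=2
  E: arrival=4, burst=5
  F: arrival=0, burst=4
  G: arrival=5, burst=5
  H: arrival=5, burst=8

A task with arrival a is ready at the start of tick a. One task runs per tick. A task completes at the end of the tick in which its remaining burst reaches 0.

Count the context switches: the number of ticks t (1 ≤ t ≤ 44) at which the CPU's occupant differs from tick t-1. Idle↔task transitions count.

context switches = 13

t=0: queue=[A,F] q_used=0 → run A
t=1: queue=[A,F,B,D] q_used=1 → run A
t=2: queue=[A,F,B,D,C] q_used=2 → run A
t=3: queue=[A,F,B,D,C] q_used=3 → run A
t=4: queue=[F,B,D,C,E] q_used=0 → run F
t=5: queue=[F,B,D,C,E,G,H] q_used=1 → run F
t=6: queue=[F,B,D,C,E,G,H] q_used=2 → run F
t=7: queue=[F,B,D,C,E,G,H] q_used=3 → run F
t=8: queue=[B,D,C,E,G,H] q_used=0 → run B
t=9: queue=[B,D,C,E,G,H] q_used=1 → run B
t=10: queue=[B,D,C,E,G,H] q_used=2 → run B
t=11: queue=[B,D,C,E,G,H] q_used=3 → run B
t=12: queue=[D,C,E,G,H,B] q_used=0 → run D
t=13: queue=[D,C,E,G,H,B] q_used=1 → run D
t=14: queue=[C,E,G,H,B] q_used=0 → run C
t=15: queue=[C,E,G,H,B] q_used=1 → run C
t=16: queue=[C,E,G,H,B] q_used=2 → run C
t=17: queue=[C,E,G,H,B] q_used=3 → run C
t=18: queue=[E,G,H,B,C] q_used=0 → run E
t=19: queue=[E,G,H,B,C] q_used=1 → run E
t=20: queue=[E,G,H,B,C] q_used=2 → run E
t=21: queue=[E,G,H,B,C] q_used=3 → run E
t=22: queue=[G,H,B,C,E] q_used=0 → run G
t=23: queue=[G,H,B,C,E] q_used=1 → run G
t=24: queue=[G,H,B,C,E] q_used=2 → run G
t=25: queue=[G,H,B,C,E] q_used=3 → run G
t=26: queue=[H,B,C,E,G] q_used=0 → run H
t=27: queue=[H,B,C,E,G] q_used=1 → run H
t=28: queue=[H,B,C,E,G] q_used=2 → run H
t=29: queue=[H,B,C,E,G] q_used=3 → run H
t=30: queue=[B,C,E,G,H] q_used=0 → run B
t=31: queue=[B,C,E,G,H] q_used=1 → run B
t=32: queue=[B,C,E,G,H] q_used=2 → run B
t=33: queue=[C,E,G,H] q_used=0 → run C
t=34: queue=[E,G,H] q_used=0 → run E
t=35: queue=[G,H] q_used=0 → run G
t=36: queue=[H] q_used=0 → run H
t=37: queue=[H] q_used=1 → run H
t=38: queue=[H] q_used=2 → run H
t=39: queue=[H] q_used=3 → run H
t=40: (idle)
t=41: (idle)
t=42: (idle)
t=43: (idle)
t=44: (idle)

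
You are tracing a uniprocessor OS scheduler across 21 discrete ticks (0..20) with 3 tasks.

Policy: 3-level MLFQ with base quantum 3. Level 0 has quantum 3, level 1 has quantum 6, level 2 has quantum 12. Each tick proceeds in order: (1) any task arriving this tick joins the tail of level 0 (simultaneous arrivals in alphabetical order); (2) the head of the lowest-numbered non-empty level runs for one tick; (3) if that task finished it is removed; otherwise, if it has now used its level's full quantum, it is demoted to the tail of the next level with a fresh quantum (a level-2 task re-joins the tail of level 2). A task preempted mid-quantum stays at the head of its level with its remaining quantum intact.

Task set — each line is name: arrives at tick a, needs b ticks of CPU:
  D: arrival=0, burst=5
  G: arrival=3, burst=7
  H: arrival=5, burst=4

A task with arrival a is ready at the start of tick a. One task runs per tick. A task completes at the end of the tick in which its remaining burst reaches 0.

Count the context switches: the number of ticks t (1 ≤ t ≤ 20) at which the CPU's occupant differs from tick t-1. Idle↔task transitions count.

context switches = 6

t=0: L0/L1/L2 = D/-/- → run D
t=1: L0/L1/L2 = D/-/- → run D
t=2: L0/L1/L2 = D/-/- → run D
t=3: L0/L1/L2 = G/D/- → run G
t=4: L0/L1/L2 = G/D/- → run G
t=5: L0/L1/L2 = GH/D/- → run G
t=6: L0/L1/L2 = H/DG/- → run H
t=7: L0/L1/L2 = H/DG/- → run H
t=8: L0/L1/L2 = H/DG/- → run H
t=9: L0/L1/L2 = -/DGH/- → run D
t=10: L0/L1/L2 = -/DGH/- → run D
t=11: L0/L1/L2 = -/GH/- → run G
t=12: L0/L1/L2 = -/GH/- → run G
t=13: L0/L1/L2 = -/GH/- → run G
t=14: L0/L1/L2 = -/GH/- → run G
t=15: L0/L1/L2 = -/H/- → run H
t=16: (idle)
t=17: (idle)
t=18: (idle)
t=19: (idle)
t=20: (idle)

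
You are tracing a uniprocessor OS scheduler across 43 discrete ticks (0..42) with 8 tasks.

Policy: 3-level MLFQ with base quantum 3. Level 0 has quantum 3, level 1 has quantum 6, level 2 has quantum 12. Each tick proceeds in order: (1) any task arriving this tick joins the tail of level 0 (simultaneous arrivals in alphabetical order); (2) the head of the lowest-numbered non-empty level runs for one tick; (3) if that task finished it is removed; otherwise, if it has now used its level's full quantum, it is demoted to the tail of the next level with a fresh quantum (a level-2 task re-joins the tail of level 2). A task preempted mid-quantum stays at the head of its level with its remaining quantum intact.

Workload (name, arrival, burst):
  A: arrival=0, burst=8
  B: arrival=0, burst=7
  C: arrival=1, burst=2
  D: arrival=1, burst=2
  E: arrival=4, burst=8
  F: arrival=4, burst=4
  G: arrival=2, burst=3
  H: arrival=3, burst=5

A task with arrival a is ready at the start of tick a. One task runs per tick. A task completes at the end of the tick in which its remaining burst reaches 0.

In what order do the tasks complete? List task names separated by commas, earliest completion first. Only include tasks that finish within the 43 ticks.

t=0: L0/L1/L2 = AB/-/- → run A
t=1: L0/L1/L2 = ABCD/-/- → run A
t=2: L0/L1/L2 = ABCDG/-/- → run A
t=3: L0/L1/L2 = BCDGH/A/- → run B
t=4: L0/L1/L2 = BCDGHEF/A/- → run B
t=5: L0/L1/L2 = BCDGHEF/A/- → run B
t=6: L0/L1/L2 = CDGHEF/AB/- → run C
t=7: L0/L1/L2 = CDGHEF/AB/- → run C
t=8: L0/L1/L2 = DGHEF/AB/- → run D
t=9: L0/L1/L2 = DGHEF/AB/- → run D
t=10: L0/L1/L2 = GHEF/AB/- → run G
t=11: L0/L1/L2 = GHEF/AB/- → run G
t=12: L0/L1/L2 = GHEF/AB/- → run G
t=13: L0/L1/L2 = HEF/AB/- → run H
t=14: L0/L1/L2 = HEF/AB/- → run H
t=15: L0/L1/L2 = HEF/AB/- → run H
t=16: L0/L1/L2 = EF/ABH/- → run E
t=17: L0/L1/L2 = EF/ABH/- → run E
t=18: L0/L1/L2 = EF/ABH/- → run E
t=19: L0/L1/L2 = F/ABHE/- → run F
t=20: L0/L1/L2 = F/ABHE/- → run F
t=21: L0/L1/L2 = F/ABHE/- → run F
t=22: L0/L1/L2 = -/ABHEF/- → run A
t=23: L0/L1/L2 = -/ABHEF/- → run A
t=24: L0/L1/L2 = -/ABHEF/- → run A
t=25: L0/L1/L2 = -/ABHEF/- → run A
t=26: L0/L1/L2 = -/ABHEF/- → run A
t=27: L0/L1/L2 = -/BHEF/- → run B
t=28: L0/L1/L2 = -/BHEF/- → run B
t=29: L0/L1/L2 = -/BHEF/- → run B
t=30: L0/L1/L2 = -/BHEF/- → run B
t=31: L0/L1/L2 = -/HEF/- → run H
t=32: L0/L1/L2 = -/HEF/- → run H
t=33: L0/L1/L2 = -/EF/- → run E
t=34: L0/L1/L2 = -/EF/- → run E
t=35: L0/L1/L2 = -/EF/- → run E
t=36: L0/L1/L2 = -/EF/- → run E
t=37: L0/L1/L2 = -/EF/- → run E
t=38: L0/L1/L2 = -/F/- → run F
t=39: (idle)
t=40: (idle)
t=41: (idle)
t=42: (idle)

completion order = C, D, G, A, B, H, E, F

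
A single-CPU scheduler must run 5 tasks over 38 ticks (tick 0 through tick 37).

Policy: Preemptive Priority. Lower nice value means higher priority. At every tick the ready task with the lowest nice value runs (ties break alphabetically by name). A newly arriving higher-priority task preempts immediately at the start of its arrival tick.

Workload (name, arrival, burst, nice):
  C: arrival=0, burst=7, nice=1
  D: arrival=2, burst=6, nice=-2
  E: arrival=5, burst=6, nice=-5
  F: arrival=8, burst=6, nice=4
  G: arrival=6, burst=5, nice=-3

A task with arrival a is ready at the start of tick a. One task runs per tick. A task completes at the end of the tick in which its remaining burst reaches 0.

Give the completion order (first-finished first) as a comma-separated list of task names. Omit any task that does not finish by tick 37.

t=0: ready={C} → run C
t=1: ready={C} → run C
t=2: ready={C,D} → run D
t=3: ready={C,D} → run D
t=4: ready={C,D} → run D
t=5: ready={C,D,E} → run E
t=6: ready={C,D,E,G} → run E
t=7: ready={C,D,E,G} → run E
t=8: ready={C,D,E,F,G} → run E
t=9: ready={C,D,E,F,G} → run E
t=10: ready={C,D,E,F,G} → run E
t=11: ready={C,D,F,G} → run G
t=12: ready={C,D,F,G} → run G
t=13: ready={C,D,F,G} → run G
t=14: ready={C,D,F,G} → run G
t=15: ready={C,D,F,G} → run G
t=16: ready={C,D,F} → run D
t=17: ready={C,D,F} → run D
t=18: ready={C,D,F} → run D
t=19: ready={C,F} → run C
t=20: ready={C,F} → run C
t=21: ready={C,F} → run C
t=22: ready={C,F} → run C
t=23: ready={C,F} → run C
t=24: ready={F} → run F
t=25: ready={F} → run F
t=26: ready={F} → run F
t=27: ready={F} → run F
t=28: ready={F} → run F
t=29: ready={F} → run F
t=30: (idle)
t=31: (idle)
t=32: (idle)
t=33: (idle)
t=34: (idle)
t=35: (idle)
t=36: (idle)
t=37: (idle)

completion order = E, G, D, C, F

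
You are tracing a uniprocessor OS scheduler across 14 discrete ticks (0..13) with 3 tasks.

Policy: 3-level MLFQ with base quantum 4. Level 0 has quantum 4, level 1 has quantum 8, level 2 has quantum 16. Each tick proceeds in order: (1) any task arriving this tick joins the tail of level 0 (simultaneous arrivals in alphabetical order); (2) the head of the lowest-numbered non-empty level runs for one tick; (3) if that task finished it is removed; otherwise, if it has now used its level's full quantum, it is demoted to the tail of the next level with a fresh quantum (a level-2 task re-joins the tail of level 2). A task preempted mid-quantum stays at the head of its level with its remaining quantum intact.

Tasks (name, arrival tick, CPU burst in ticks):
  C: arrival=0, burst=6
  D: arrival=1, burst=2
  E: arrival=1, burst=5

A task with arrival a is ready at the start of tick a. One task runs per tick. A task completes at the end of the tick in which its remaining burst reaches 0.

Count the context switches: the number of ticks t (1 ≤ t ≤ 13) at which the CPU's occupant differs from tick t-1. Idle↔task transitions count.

context switches = 5

t=0: L0/L1/L2 = C/-/- → run C
t=1: L0/L1/L2 = CDE/-/- → run C
t=2: L0/L1/L2 = CDE/-/- → run C
t=3: L0/L1/L2 = CDE/-/- → run C
t=4: L0/L1/L2 = DE/C/- → run D
t=5: L0/L1/L2 = DE/C/- → run D
t=6: L0/L1/L2 = E/C/- → run E
t=7: L0/L1/L2 = E/C/- → run E
t=8: L0/L1/L2 = E/C/- → run E
t=9: L0/L1/L2 = E/C/- → run E
t=10: L0/L1/L2 = -/CE/- → run C
t=11: L0/L1/L2 = -/CE/- → run C
t=12: L0/L1/L2 = -/E/- → run E
t=13: (idle)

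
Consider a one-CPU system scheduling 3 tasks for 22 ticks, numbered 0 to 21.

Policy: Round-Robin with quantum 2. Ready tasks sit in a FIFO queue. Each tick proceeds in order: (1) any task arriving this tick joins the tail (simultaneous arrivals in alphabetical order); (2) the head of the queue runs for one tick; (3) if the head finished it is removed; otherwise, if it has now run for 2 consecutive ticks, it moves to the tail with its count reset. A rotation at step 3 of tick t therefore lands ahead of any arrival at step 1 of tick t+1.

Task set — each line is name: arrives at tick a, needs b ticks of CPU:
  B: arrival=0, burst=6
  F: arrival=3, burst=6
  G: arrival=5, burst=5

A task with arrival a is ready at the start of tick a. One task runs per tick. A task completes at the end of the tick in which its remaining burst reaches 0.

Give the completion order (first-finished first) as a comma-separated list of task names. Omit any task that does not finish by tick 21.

t=0: queue=[B] q_used=0 → run B
t=1: queue=[B] q_used=1 → run B
t=2: queue=[B] q_used=0 → run B
t=3: queue=[B,F] q_used=1 → run B
t=4: queue=[F,B] q_used=0 → run F
t=5: queue=[F,B,G] q_used=1 → run F
t=6: queue=[B,G,F] q_used=0 → run B
t=7: queue=[B,G,F] q_used=1 → run B
t=8: queue=[G,F] q_used=0 → run G
t=9: queue=[G,F] q_used=1 → run G
t=10: queue=[F,G] q_used=0 → run F
t=11: queue=[F,G] q_used=1 → run F
t=12: queue=[G,F] q_used=0 → run G
t=13: queue=[G,F] q_used=1 → run G
t=14: queue=[F,G] q_used=0 → run F
t=15: queue=[F,G] q_used=1 → run F
t=16: queue=[G] q_used=0 → run G
t=17: (idle)
t=18: (idle)
t=19: (idle)
t=20: (idle)
t=21: (idle)

completion order = B, F, G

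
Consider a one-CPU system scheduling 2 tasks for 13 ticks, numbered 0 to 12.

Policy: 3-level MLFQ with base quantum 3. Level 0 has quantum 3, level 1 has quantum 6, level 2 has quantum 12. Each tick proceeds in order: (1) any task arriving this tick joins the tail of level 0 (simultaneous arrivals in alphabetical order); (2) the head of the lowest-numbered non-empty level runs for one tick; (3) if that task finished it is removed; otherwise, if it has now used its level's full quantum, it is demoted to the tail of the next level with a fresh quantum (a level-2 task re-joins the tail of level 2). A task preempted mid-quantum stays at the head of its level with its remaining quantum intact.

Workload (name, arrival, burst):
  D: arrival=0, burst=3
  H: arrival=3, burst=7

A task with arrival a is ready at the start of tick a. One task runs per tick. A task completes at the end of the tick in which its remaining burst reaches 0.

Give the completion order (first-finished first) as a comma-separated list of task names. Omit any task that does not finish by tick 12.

completion order = D, H

t=0: L0/L1/L2 = D/-/- → run D
t=1: L0/L1/L2 = D/-/- → run D
t=2: L0/L1/L2 = D/-/- → run D
t=3: L0/L1/L2 = H/-/- → run H
t=4: L0/L1/L2 = H/-/- → run H
t=5: L0/L1/L2 = H/-/- → run H
t=6: L0/L1/L2 = -/H/- → run H
t=7: L0/L1/L2 = -/H/- → run H
t=8: L0/L1/L2 = -/H/- → run H
t=9: L0/L1/L2 = -/H/- → run H
t=10: (idle)
t=11: (idle)
t=12: (idle)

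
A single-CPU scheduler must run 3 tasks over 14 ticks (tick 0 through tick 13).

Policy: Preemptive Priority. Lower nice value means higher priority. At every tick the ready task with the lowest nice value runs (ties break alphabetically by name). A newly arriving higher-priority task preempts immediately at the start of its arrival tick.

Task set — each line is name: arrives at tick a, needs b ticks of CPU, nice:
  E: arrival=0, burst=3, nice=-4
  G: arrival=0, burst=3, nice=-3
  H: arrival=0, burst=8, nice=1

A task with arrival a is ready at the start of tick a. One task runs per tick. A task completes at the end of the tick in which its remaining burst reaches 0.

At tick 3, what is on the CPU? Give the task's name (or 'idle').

running at tick 3 = G

t=0: ready={E,G,H} → run E
t=1: ready={E,G,H} → run E
t=2: ready={E,G,H} → run E
t=3: ready={G,H} → run G
t=4: ready={G,H} → run G
t=5: ready={G,H} → run G
t=6: ready={H} → run H
t=7: ready={H} → run H
t=8: ready={H} → run H
t=9: ready={H} → run H
t=10: ready={H} → run H
t=11: ready={H} → run H
t=12: ready={H} → run H
t=13: ready={H} → run H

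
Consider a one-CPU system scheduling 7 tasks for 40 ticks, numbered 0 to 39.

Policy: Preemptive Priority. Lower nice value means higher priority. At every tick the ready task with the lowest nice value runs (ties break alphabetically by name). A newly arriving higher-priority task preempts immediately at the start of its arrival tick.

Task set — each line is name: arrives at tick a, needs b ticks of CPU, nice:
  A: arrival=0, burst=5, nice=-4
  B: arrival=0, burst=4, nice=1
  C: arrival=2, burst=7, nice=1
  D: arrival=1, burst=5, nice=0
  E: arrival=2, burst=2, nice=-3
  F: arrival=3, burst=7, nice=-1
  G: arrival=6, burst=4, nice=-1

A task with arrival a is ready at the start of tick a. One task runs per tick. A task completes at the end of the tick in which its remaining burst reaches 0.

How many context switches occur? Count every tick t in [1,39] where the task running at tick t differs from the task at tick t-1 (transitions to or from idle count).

context switches = 7

t=0: ready={A,B} → run A
t=1: ready={A,B,D} → run A
t=2: ready={A,B,C,D,E} → run A
t=3: ready={A,B,C,D,E,F} → run A
t=4: ready={A,B,C,D,E,F} → run A
t=5: ready={B,C,D,E,F} → run E
t=6: ready={B,C,D,E,F,G} → run E
t=7: ready={B,C,D,F,G} → run F
t=8: ready={B,C,D,F,G} → run F
t=9: ready={B,C,D,F,G} → run F
t=10: ready={B,C,D,F,G} → run F
t=11: ready={B,C,D,F,G} → run F
t=12: ready={B,C,D,F,G} → run F
t=13: ready={B,C,D,F,G} → run F
t=14: ready={B,C,D,G} → run G
t=15: ready={B,C,D,G} → run G
t=16: ready={B,C,D,G} → run G
t=17: ready={B,C,D,G} → run G
t=18: ready={B,C,D} → run D
t=19: ready={B,C,D} → run D
t=20: ready={B,C,D} → run D
t=21: ready={B,C,D} → run D
t=22: ready={B,C,D} → run D
t=23: ready={B,C} → run B
t=24: ready={B,C} → run B
t=25: ready={B,C} → run B
t=26: ready={B,C} → run B
t=27: ready={C} → run C
t=28: ready={C} → run C
t=29: ready={C} → run C
t=30: ready={C} → run C
t=31: ready={C} → run C
t=32: ready={C} → run C
t=33: ready={C} → run C
t=34: (idle)
t=35: (idle)
t=36: (idle)
t=37: (idle)
t=38: (idle)
t=39: (idle)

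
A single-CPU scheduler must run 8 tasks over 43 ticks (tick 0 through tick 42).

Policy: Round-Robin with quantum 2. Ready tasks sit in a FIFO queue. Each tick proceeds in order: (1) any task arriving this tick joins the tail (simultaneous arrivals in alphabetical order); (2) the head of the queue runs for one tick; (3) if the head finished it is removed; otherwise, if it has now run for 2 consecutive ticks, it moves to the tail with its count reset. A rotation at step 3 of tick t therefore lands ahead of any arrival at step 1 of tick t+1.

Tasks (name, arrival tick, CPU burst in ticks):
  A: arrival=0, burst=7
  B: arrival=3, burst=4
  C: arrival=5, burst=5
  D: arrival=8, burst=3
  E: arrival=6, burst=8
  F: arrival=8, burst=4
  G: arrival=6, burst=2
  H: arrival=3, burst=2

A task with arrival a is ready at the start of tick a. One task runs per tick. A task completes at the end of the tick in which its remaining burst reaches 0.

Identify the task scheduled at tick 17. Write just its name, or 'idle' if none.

t=0: queue=[A] q_used=0 → run A
t=1: queue=[A] q_used=1 → run A
t=2: queue=[A] q_used=0 → run A
t=3: queue=[A,B,H] q_used=1 → run A
t=4: queue=[B,H,A] q_used=0 → run B
t=5: queue=[B,H,A,C] q_used=1 → run B
t=6: queue=[H,A,C,B,E,G] q_used=0 → run H
t=7: queue=[H,A,C,B,E,G] q_used=1 → run H
t=8: queue=[A,C,B,E,G,D,F] q_used=0 → run A
t=9: queue=[A,C,B,E,G,D,F] q_used=1 → run A
t=10: queue=[C,B,E,G,D,F,A] q_used=0 → run C
t=11: queue=[C,B,E,G,D,F,A] q_used=1 → run C
t=12: queue=[B,E,G,D,F,A,C] q_used=0 → run B
t=13: queue=[B,E,G,D,F,A,C] q_used=1 → run B
t=14: queue=[E,G,D,F,A,C] q_used=0 → run E
t=15: queue=[E,G,D,F,A,C] q_used=1 → run E
t=16: queue=[G,D,F,A,C,E] q_used=0 → run G
t=17: queue=[G,D,F,A,C,E] q_used=1 → run G
t=18: queue=[D,F,A,C,E] q_used=0 → run D
t=19: queue=[D,F,A,C,E] q_used=1 → run D
t=20: queue=[F,A,C,E,D] q_used=0 → run F
t=21: queue=[F,A,C,E,D] q_used=1 → run F
t=22: queue=[A,C,E,D,F] q_used=0 → run A
t=23: queue=[C,E,D,F] q_used=0 → run C
t=24: queue=[C,E,D,F] q_used=1 → run C
t=25: queue=[E,D,F,C] q_used=0 → run E
t=26: queue=[E,D,F,C] q_used=1 → run E
t=27: queue=[D,F,C,E] q_used=0 → run D
t=28: queue=[F,C,E] q_used=0 → run F
t=29: queue=[F,C,E] q_used=1 → run F
t=30: queue=[C,E] q_used=0 → run C
t=31: queue=[E] q_used=0 → run E
t=32: queue=[E] q_used=1 → run E
t=33: queue=[E] q_used=0 → run E
t=34: queue=[E] q_used=1 → run E
t=35: (idle)
t=36: (idle)
t=37: (idle)
t=38: (idle)
t=39: (idle)
t=40: (idle)
t=41: (idle)
t=42: (idle)

running at tick 17 = G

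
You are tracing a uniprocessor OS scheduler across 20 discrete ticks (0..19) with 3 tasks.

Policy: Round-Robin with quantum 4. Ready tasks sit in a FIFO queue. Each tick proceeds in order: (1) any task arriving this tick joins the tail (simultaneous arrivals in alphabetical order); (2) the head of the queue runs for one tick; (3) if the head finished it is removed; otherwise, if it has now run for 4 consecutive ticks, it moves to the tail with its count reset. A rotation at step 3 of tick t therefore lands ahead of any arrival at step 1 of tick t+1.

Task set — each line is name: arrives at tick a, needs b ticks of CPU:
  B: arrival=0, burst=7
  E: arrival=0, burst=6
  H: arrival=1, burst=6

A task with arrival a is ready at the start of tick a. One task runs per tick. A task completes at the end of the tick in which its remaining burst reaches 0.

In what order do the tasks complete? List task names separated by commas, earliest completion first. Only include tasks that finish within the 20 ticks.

completion order = B, E, H

t=0: queue=[B,E] q_used=0 → run B
t=1: queue=[B,E,H] q_used=1 → run B
t=2: queue=[B,E,H] q_used=2 → run B
t=3: queue=[B,E,H] q_used=3 → run B
t=4: queue=[E,H,B] q_used=0 → run E
t=5: queue=[E,H,B] q_used=1 → run E
t=6: queue=[E,H,B] q_used=2 → run E
t=7: queue=[E,H,B] q_used=3 → run E
t=8: queue=[H,B,E] q_used=0 → run H
t=9: queue=[H,B,E] q_used=1 → run H
t=10: queue=[H,B,E] q_used=2 → run H
t=11: queue=[H,B,E] q_used=3 → run H
t=12: queue=[B,E,H] q_used=0 → run B
t=13: queue=[B,E,H] q_used=1 → run B
t=14: queue=[B,E,H] q_used=2 → run B
t=15: queue=[E,H] q_used=0 → run E
t=16: queue=[E,H] q_used=1 → run E
t=17: queue=[H] q_used=0 → run H
t=18: queue=[H] q_used=1 → run H
t=19: (idle)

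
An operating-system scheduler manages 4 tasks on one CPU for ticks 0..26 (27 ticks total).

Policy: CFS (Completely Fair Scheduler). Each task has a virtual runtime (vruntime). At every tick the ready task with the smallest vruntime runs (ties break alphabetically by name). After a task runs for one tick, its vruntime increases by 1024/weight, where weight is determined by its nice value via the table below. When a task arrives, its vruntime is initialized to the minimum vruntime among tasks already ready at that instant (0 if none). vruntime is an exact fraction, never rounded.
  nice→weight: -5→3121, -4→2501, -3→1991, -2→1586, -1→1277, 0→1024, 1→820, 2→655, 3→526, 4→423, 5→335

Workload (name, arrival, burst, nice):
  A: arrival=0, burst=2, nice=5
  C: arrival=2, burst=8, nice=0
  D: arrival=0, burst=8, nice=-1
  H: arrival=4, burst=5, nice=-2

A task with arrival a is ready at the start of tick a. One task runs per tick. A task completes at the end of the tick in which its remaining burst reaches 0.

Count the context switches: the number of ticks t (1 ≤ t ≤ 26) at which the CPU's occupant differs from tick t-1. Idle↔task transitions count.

t=0: vr[A=0 D=0] → run A
t=1: vr[A=1024/335 D=0] → run D
t=2: vr[A=1024/335 C=1024/1277 D=1024/1277] → run C
t=3: vr[A=1024/335 C=2301/1277 D=1024/1277] → run D
t=4: vr[A=1024/335 C=2301/1277 D=2048/1277 H=2048/1277] → run D
t=5: vr[A=1024/335 C=2301/1277 D=3072/1277 H=2048/1277] → run H
t=6: vr[A=1024/335 C=2301/1277 D=3072/1277 H=2277888/1012661] → run C
t=7: vr[A=1024/335 C=3578/1277 D=3072/1277 H=2277888/1012661] → run H
t=8: vr[A=1024/335 C=3578/1277 D=3072/1277 H=2931712/1012661] → run D
t=9: vr[A=1024/335 C=3578/1277 D=4096/1277 H=2931712/1012661] → run C
t=10: vr[A=1024/335 C=4855/1277 D=4096/1277 H=2931712/1012661] → run H
t=11: vr[A=1024/335 C=4855/1277 D=4096/1277 H=3585536/1012661] → run A
t=12: vr[C=4855/1277 D=4096/1277 H=3585536/1012661] → run D
t=13: vr[C=4855/1277 D=5120/1277 H=3585536/1012661] → run H
t=14: vr[C=4855/1277 D=5120/1277 H=4239360/1012661] → run C
t=15: vr[C=6132/1277 D=5120/1277 H=4239360/1012661] → run D
t=16: vr[C=6132/1277 D=6144/1277 H=4239360/1012661] → run H
t=17: vr[C=6132/1277 D=6144/1277] → run C
t=18: vr[C=7409/1277 D=6144/1277] → run D
t=19: vr[C=7409/1277 D=7168/1277] → run D
t=20: vr[C=7409/1277] → run C
t=21: vr[C=8686/1277] → run C
t=22: vr[C=9963/1277] → run C
t=23: (idle)
t=24: (idle)
t=25: (idle)
t=26: (idle)

context switches = 19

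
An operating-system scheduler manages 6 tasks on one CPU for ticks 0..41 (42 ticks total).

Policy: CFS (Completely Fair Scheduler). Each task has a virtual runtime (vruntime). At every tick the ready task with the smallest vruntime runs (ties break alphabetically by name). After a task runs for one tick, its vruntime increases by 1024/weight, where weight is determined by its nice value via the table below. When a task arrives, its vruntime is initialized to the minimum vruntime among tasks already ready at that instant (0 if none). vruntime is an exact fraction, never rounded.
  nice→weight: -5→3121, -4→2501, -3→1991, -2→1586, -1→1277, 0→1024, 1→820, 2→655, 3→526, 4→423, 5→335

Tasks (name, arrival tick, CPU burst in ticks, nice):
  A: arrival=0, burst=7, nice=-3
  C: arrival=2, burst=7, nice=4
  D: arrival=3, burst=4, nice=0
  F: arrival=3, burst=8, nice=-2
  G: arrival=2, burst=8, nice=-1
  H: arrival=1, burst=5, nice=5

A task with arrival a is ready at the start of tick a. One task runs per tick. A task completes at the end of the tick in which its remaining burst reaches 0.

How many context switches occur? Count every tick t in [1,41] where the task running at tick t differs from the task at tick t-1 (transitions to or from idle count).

t=0: vr[A=0] → run A
t=1: vr[A=1024/1991 H=1024/1991] → run A
t=2: vr[A=2048/1991 C=1024/1991 G=1024/1991 H=1024/1991] → run C
t=3: vr[A=2048/1991 C=2471936/842193 D=1024/1991 F=1024/1991 G=1024/1991 H=1024/1991] → run D
t=4: vr[A=2048/1991 C=2471936/842193 D=3015/1991 F=1024/1991 G=1024/1991 H=1024/1991] → run F
t=5: vr[A=2048/1991 C=2471936/842193 D=3015/1991 F=1831424/1578863 G=1024/1991 H=1024/1991] → run G
t=6: vr[A=2048/1991 C=2471936/842193 D=3015/1991 F=1831424/1578863 G=3346432/2542507 H=1024/1991] → run H
t=7: vr[A=2048/1991 C=2471936/842193 D=3015/1991 F=1831424/1578863 G=3346432/2542507 H=2381824/666985] → run A
t=8: vr[A=3072/1991 C=2471936/842193 D=3015/1991 F=1831424/1578863 G=3346432/2542507 H=2381824/666985] → run F
t=9: vr[A=3072/1991 C=2471936/842193 D=3015/1991 F=2850816/1578863 G=3346432/2542507 H=2381824/666985] → run G
t=10: vr[A=3072/1991 C=2471936/842193 D=3015/1991 F=2850816/1578863 G=5385216/2542507 H=2381824/666985] → run D
t=11: vr[A=3072/1991 C=2471936/842193 D=5006/1991 F=2850816/1578863 G=5385216/2542507 H=2381824/666985] → run A
t=12: vr[A=4096/1991 C=2471936/842193 D=5006/1991 F=2850816/1578863 G=5385216/2542507 H=2381824/666985] → run F
t=13: vr[A=4096/1991 C=2471936/842193 D=5006/1991 F=3870208/1578863 G=5385216/2542507 H=2381824/666985] → run A
t=14: vr[A=5120/1991 C=2471936/842193 D=5006/1991 F=3870208/1578863 G=5385216/2542507 H=2381824/666985] → run G
t=15: vr[A=5120/1991 C=2471936/842193 D=5006/1991 F=3870208/1578863 G=7424000/2542507 H=2381824/666985] → run F
t=16: vr[A=5120/1991 C=2471936/842193 D=5006/1991 F=4889600/1578863 G=7424000/2542507 H=2381824/666985] → run D
t=17: vr[A=5120/1991 C=2471936/842193 D=6997/1991 F=4889600/1578863 G=7424000/2542507 H=2381824/666985] → run A
t=18: vr[A=6144/1991 C=2471936/842193 D=6997/1991 F=4889600/1578863 G=7424000/2542507 H=2381824/666985] → run G
t=19: vr[A=6144/1991 C=2471936/842193 D=6997/1991 F=4889600/1578863 G=9462784/2542507 H=2381824/666985] → run C
t=20: vr[A=6144/1991 C=4510720/842193 D=6997/1991 F=4889600/1578863 G=9462784/2542507 H=2381824/666985] → run A
t=21: vr[C=4510720/842193 D=6997/1991 F=4889600/1578863 G=9462784/2542507 H=2381824/666985] → run F
t=22: vr[C=4510720/842193 D=6997/1991 F=5908992/1578863 G=9462784/2542507 H=2381824/666985] → run D
t=23: vr[C=4510720/842193 F=5908992/1578863 G=9462784/2542507 H=2381824/666985] → run H
t=24: vr[C=4510720/842193 F=5908992/1578863 G=9462784/2542507 H=4420608/666985] → run G
t=25: vr[C=4510720/842193 F=5908992/1578863 G=11501568/2542507 H=4420608/666985] → run F
t=26: vr[C=4510720/842193 F=6928384/1578863 G=11501568/2542507 H=4420608/666985] → run F
t=27: vr[C=4510720/842193 F=7947776/1578863 G=11501568/2542507 H=4420608/666985] → run G
t=28: vr[C=4510720/842193 F=7947776/1578863 G=13540352/2542507 H=4420608/666985] → run F
t=29: vr[C=4510720/842193 G=13540352/2542507 H=4420608/666985] → run G
t=30: vr[C=4510720/842193 G=15579136/2542507 H=4420608/666985] → run C
t=31: vr[C=2183168/280731 G=15579136/2542507 H=4420608/666985] → run G
t=32: vr[C=2183168/280731 H=4420608/666985] → run H
t=33: vr[C=2183168/280731 H=6459392/666985] → run C
t=34: vr[C=8588288/842193 H=6459392/666985] → run H
t=35: vr[C=8588288/842193 H=8498176/666985] → run C
t=36: vr[C=10627072/842193 H=8498176/666985] → run C
t=37: vr[C=4221952/280731 H=8498176/666985] → run H
t=38: vr[C=4221952/280731] → run C
t=39: (idle)
t=40: (idle)
t=41: (idle)

context switches = 36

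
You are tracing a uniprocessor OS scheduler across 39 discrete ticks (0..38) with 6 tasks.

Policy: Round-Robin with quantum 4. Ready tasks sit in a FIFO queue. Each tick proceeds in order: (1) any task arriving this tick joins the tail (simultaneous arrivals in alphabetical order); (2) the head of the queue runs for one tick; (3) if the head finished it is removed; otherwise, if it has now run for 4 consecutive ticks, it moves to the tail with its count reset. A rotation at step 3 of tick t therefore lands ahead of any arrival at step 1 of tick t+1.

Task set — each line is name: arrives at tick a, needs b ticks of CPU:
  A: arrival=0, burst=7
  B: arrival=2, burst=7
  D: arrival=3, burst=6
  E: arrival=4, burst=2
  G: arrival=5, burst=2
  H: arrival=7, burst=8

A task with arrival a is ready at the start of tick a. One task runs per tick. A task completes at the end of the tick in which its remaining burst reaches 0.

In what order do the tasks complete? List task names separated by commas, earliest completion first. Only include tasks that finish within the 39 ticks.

t=0: queue=[A] q_used=0 → run A
t=1: queue=[A] q_used=1 → run A
t=2: queue=[A,B] q_used=2 → run A
t=3: queue=[A,B,D] q_used=3 → run A
t=4: queue=[B,D,A,E] q_used=0 → run B
t=5: queue=[B,D,A,E,G] q_used=1 → run B
t=6: queue=[B,D,A,E,G] q_used=2 → run B
t=7: queue=[B,D,A,E,G,H] q_used=3 → run B
t=8: queue=[D,A,E,G,H,B] q_used=0 → run D
t=9: queue=[D,A,E,G,H,B] q_used=1 → run D
t=10: queue=[D,A,E,G,H,B] q_used=2 → run D
t=11: queue=[D,A,E,G,H,B] q_used=3 → run D
t=12: queue=[A,E,G,H,B,D] q_used=0 → run A
t=13: queue=[A,E,G,H,B,D] q_used=1 → run A
t=14: queue=[A,E,G,H,B,D] q_used=2 → run A
t=15: queue=[E,G,H,B,D] q_used=0 → run E
t=16: queue=[E,G,H,B,D] q_used=1 → run E
t=17: queue=[G,H,B,D] q_used=0 → run G
t=18: queue=[G,H,B,D] q_used=1 → run G
t=19: queue=[H,B,D] q_used=0 → run H
t=20: queue=[H,B,D] q_used=1 → run H
t=21: queue=[H,B,D] q_used=2 → run H
t=22: queue=[H,B,D] q_used=3 → run H
t=23: queue=[B,D,H] q_used=0 → run B
t=24: queue=[B,D,H] q_used=1 → run B
t=25: queue=[B,D,H] q_used=2 → run B
t=26: queue=[D,H] q_used=0 → run D
t=27: queue=[D,H] q_used=1 → run D
t=28: queue=[H] q_used=0 → run H
t=29: queue=[H] q_used=1 → run H
t=30: queue=[H] q_used=2 → run H
t=31: queue=[H] q_used=3 → run H
t=32: (idle)
t=33: (idle)
t=34: (idle)
t=35: (idle)
t=36: (idle)
t=37: (idle)
t=38: (idle)

completion order = A, E, G, B, D, H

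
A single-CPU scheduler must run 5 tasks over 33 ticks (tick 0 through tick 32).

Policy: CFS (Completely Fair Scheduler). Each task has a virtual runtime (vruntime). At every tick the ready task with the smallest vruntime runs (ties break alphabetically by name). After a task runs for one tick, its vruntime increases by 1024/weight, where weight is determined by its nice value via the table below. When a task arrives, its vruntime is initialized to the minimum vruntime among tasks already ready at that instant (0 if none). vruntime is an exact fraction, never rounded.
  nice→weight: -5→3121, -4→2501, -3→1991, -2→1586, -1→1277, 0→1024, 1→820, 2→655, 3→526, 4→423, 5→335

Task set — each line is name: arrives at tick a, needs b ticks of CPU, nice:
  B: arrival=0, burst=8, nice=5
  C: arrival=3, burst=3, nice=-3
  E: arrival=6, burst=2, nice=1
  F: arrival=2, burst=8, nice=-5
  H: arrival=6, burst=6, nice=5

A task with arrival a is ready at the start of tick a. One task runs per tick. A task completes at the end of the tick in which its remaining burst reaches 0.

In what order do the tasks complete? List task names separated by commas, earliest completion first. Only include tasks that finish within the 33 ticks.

completion order = C, E, F, B, H

t=0: vr[B=0] → run B
t=1: vr[B=1024/335] → run B
t=2: vr[B=2048/335 F=2048/335] → run B
t=3: vr[B=3072/335 C=2048/335 F=2048/335] → run C
t=4: vr[B=3072/335 C=4420608/666985 F=2048/335] → run F
t=5: vr[B=3072/335 C=4420608/666985 F=6734848/1045535] → run F
t=6: vr[B=3072/335 C=4420608/666985 E=4420608/666985 F=7077888/1045535 H=4420608/666985] → run C
t=7: vr[B=3072/335 C=4763648/666985 E=4420608/666985 F=7077888/1045535 H=4420608/666985] → run E
t=8: vr[B=3072/335 C=4763648/666985 E=43078912/5469277 F=7077888/1045535 H=4420608/666985] → run H
t=9: vr[B=3072/335 C=4763648/666985 E=43078912/5469277 F=7077888/1045535 H=6459392/666985] → run F
t=10: vr[B=3072/335 C=4763648/666985 E=43078912/5469277 F=7420928/1045535 H=6459392/666985] → run F
t=11: vr[B=3072/335 C=4763648/666985 E=43078912/5469277 F=7763968/1045535 H=6459392/666985] → run C
t=12: vr[B=3072/335 E=43078912/5469277 F=7763968/1045535 H=6459392/666985] → run F
t=13: vr[B=3072/335 E=43078912/5469277 F=8107008/1045535 H=6459392/666985] → run F
t=14: vr[B=3072/335 E=43078912/5469277 F=8450048/1045535 H=6459392/666985] → run E
t=15: vr[B=3072/335 F=8450048/1045535 H=6459392/666985] → run F
t=16: vr[B=3072/335 F=8793088/1045535 H=6459392/666985] → run F
t=17: vr[B=3072/335 H=6459392/666985] → run B
t=18: vr[B=4096/335 H=6459392/666985] → run H
t=19: vr[B=4096/335 H=8498176/666985] → run B
t=20: vr[B=1024/67 H=8498176/666985] → run H
t=21: vr[B=1024/67 H=2107392/133397] → run B
t=22: vr[B=6144/335 H=2107392/133397] → run H
t=23: vr[B=6144/335 H=12575744/666985] → run B
t=24: vr[B=7168/335 H=12575744/666985] → run H
t=25: vr[B=7168/335 H=14614528/666985] → run B
t=26: vr[H=14614528/666985] → run H
t=27: (idle)
t=28: (idle)
t=29: (idle)
t=30: (idle)
t=31: (idle)
t=32: (idle)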